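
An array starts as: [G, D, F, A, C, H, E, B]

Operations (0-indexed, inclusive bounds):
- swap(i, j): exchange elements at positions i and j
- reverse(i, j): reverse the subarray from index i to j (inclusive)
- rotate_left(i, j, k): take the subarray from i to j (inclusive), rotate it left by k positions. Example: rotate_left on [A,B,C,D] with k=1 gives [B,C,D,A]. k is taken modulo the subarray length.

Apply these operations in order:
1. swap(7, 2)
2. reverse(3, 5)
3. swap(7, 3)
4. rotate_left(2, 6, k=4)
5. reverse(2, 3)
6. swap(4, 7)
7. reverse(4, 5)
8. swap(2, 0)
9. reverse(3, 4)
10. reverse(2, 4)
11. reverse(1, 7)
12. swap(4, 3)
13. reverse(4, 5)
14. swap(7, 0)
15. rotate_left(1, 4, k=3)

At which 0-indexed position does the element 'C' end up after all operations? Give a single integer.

After 1 (swap(7, 2)): [G, D, B, A, C, H, E, F]
After 2 (reverse(3, 5)): [G, D, B, H, C, A, E, F]
After 3 (swap(7, 3)): [G, D, B, F, C, A, E, H]
After 4 (rotate_left(2, 6, k=4)): [G, D, E, B, F, C, A, H]
After 5 (reverse(2, 3)): [G, D, B, E, F, C, A, H]
After 6 (swap(4, 7)): [G, D, B, E, H, C, A, F]
After 7 (reverse(4, 5)): [G, D, B, E, C, H, A, F]
After 8 (swap(2, 0)): [B, D, G, E, C, H, A, F]
After 9 (reverse(3, 4)): [B, D, G, C, E, H, A, F]
After 10 (reverse(2, 4)): [B, D, E, C, G, H, A, F]
After 11 (reverse(1, 7)): [B, F, A, H, G, C, E, D]
After 12 (swap(4, 3)): [B, F, A, G, H, C, E, D]
After 13 (reverse(4, 5)): [B, F, A, G, C, H, E, D]
After 14 (swap(7, 0)): [D, F, A, G, C, H, E, B]
After 15 (rotate_left(1, 4, k=3)): [D, C, F, A, G, H, E, B]

Answer: 1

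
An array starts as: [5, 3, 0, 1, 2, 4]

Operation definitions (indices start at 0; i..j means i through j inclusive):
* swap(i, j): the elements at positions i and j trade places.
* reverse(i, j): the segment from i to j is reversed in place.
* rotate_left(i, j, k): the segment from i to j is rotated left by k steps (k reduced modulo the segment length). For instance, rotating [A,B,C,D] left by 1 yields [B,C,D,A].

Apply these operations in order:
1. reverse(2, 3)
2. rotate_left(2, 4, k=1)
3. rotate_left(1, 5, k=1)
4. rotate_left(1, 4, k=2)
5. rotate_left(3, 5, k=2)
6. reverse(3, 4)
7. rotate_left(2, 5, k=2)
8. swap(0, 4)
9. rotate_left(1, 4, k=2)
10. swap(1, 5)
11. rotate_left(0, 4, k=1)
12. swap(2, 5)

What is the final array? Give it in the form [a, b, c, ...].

Answer: [0, 5, 2, 3, 4, 1]

Derivation:
After 1 (reverse(2, 3)): [5, 3, 1, 0, 2, 4]
After 2 (rotate_left(2, 4, k=1)): [5, 3, 0, 2, 1, 4]
After 3 (rotate_left(1, 5, k=1)): [5, 0, 2, 1, 4, 3]
After 4 (rotate_left(1, 4, k=2)): [5, 1, 4, 0, 2, 3]
After 5 (rotate_left(3, 5, k=2)): [5, 1, 4, 3, 0, 2]
After 6 (reverse(3, 4)): [5, 1, 4, 0, 3, 2]
After 7 (rotate_left(2, 5, k=2)): [5, 1, 3, 2, 4, 0]
After 8 (swap(0, 4)): [4, 1, 3, 2, 5, 0]
After 9 (rotate_left(1, 4, k=2)): [4, 2, 5, 1, 3, 0]
After 10 (swap(1, 5)): [4, 0, 5, 1, 3, 2]
After 11 (rotate_left(0, 4, k=1)): [0, 5, 1, 3, 4, 2]
After 12 (swap(2, 5)): [0, 5, 2, 3, 4, 1]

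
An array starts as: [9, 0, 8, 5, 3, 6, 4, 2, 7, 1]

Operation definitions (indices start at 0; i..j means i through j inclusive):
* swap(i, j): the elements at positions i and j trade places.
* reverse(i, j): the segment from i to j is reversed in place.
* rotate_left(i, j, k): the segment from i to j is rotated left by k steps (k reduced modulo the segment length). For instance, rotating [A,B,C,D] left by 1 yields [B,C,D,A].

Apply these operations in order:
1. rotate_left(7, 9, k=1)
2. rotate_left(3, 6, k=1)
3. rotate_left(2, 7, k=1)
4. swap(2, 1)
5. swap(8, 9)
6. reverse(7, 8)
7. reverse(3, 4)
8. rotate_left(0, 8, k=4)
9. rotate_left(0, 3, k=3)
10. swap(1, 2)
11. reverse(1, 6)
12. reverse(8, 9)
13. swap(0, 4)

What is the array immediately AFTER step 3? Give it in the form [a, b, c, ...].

Answer: [9, 0, 3, 6, 4, 5, 7, 8, 1, 2]

Derivation:
After 1 (rotate_left(7, 9, k=1)): [9, 0, 8, 5, 3, 6, 4, 7, 1, 2]
After 2 (rotate_left(3, 6, k=1)): [9, 0, 8, 3, 6, 4, 5, 7, 1, 2]
After 3 (rotate_left(2, 7, k=1)): [9, 0, 3, 6, 4, 5, 7, 8, 1, 2]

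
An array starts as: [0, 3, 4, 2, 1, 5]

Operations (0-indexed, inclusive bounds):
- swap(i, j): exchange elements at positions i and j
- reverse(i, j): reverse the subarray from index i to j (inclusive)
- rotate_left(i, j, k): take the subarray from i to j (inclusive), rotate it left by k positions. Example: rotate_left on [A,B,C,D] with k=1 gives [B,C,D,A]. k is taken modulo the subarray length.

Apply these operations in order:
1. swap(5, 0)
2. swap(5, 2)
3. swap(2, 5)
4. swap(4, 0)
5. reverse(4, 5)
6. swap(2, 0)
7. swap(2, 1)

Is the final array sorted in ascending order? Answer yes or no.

Answer: no

Derivation:
After 1 (swap(5, 0)): [5, 3, 4, 2, 1, 0]
After 2 (swap(5, 2)): [5, 3, 0, 2, 1, 4]
After 3 (swap(2, 5)): [5, 3, 4, 2, 1, 0]
After 4 (swap(4, 0)): [1, 3, 4, 2, 5, 0]
After 5 (reverse(4, 5)): [1, 3, 4, 2, 0, 5]
After 6 (swap(2, 0)): [4, 3, 1, 2, 0, 5]
After 7 (swap(2, 1)): [4, 1, 3, 2, 0, 5]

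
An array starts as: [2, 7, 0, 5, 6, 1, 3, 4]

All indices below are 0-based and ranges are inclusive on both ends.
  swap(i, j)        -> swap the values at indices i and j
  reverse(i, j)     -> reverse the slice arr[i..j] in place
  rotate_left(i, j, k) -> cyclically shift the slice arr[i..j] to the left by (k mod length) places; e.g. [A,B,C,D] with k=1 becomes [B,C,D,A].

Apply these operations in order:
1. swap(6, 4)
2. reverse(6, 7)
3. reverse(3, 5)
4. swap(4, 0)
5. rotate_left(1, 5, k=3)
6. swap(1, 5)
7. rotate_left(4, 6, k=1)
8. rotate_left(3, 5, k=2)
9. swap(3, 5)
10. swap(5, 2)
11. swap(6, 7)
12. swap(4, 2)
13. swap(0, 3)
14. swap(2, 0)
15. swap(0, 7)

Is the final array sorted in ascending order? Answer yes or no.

After 1 (swap(6, 4)): [2, 7, 0, 5, 3, 1, 6, 4]
After 2 (reverse(6, 7)): [2, 7, 0, 5, 3, 1, 4, 6]
After 3 (reverse(3, 5)): [2, 7, 0, 1, 3, 5, 4, 6]
After 4 (swap(4, 0)): [3, 7, 0, 1, 2, 5, 4, 6]
After 5 (rotate_left(1, 5, k=3)): [3, 2, 5, 7, 0, 1, 4, 6]
After 6 (swap(1, 5)): [3, 1, 5, 7, 0, 2, 4, 6]
After 7 (rotate_left(4, 6, k=1)): [3, 1, 5, 7, 2, 4, 0, 6]
After 8 (rotate_left(3, 5, k=2)): [3, 1, 5, 4, 7, 2, 0, 6]
After 9 (swap(3, 5)): [3, 1, 5, 2, 7, 4, 0, 6]
After 10 (swap(5, 2)): [3, 1, 4, 2, 7, 5, 0, 6]
After 11 (swap(6, 7)): [3, 1, 4, 2, 7, 5, 6, 0]
After 12 (swap(4, 2)): [3, 1, 7, 2, 4, 5, 6, 0]
After 13 (swap(0, 3)): [2, 1, 7, 3, 4, 5, 6, 0]
After 14 (swap(2, 0)): [7, 1, 2, 3, 4, 5, 6, 0]
After 15 (swap(0, 7)): [0, 1, 2, 3, 4, 5, 6, 7]

Answer: yes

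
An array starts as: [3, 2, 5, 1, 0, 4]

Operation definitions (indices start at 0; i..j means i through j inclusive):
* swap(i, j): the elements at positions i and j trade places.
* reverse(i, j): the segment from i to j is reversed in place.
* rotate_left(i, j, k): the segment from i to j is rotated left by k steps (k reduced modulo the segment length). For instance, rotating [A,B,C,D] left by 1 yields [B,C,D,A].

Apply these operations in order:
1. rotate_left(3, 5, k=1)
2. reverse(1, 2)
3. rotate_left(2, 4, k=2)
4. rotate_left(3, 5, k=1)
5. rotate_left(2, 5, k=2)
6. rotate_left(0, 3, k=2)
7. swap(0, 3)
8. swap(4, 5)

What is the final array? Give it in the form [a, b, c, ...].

After 1 (rotate_left(3, 5, k=1)): [3, 2, 5, 0, 4, 1]
After 2 (reverse(1, 2)): [3, 5, 2, 0, 4, 1]
After 3 (rotate_left(2, 4, k=2)): [3, 5, 4, 2, 0, 1]
After 4 (rotate_left(3, 5, k=1)): [3, 5, 4, 0, 1, 2]
After 5 (rotate_left(2, 5, k=2)): [3, 5, 1, 2, 4, 0]
After 6 (rotate_left(0, 3, k=2)): [1, 2, 3, 5, 4, 0]
After 7 (swap(0, 3)): [5, 2, 3, 1, 4, 0]
After 8 (swap(4, 5)): [5, 2, 3, 1, 0, 4]

Answer: [5, 2, 3, 1, 0, 4]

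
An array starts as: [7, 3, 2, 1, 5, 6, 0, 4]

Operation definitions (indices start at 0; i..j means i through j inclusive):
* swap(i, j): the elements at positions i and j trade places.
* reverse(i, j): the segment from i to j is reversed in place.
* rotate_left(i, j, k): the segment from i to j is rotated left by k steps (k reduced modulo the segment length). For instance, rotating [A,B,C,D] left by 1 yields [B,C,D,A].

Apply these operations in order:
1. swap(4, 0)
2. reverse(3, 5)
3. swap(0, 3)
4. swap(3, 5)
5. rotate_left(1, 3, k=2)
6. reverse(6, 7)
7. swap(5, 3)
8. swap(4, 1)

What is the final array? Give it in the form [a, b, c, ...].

Answer: [6, 7, 3, 5, 1, 2, 4, 0]

Derivation:
After 1 (swap(4, 0)): [5, 3, 2, 1, 7, 6, 0, 4]
After 2 (reverse(3, 5)): [5, 3, 2, 6, 7, 1, 0, 4]
After 3 (swap(0, 3)): [6, 3, 2, 5, 7, 1, 0, 4]
After 4 (swap(3, 5)): [6, 3, 2, 1, 7, 5, 0, 4]
After 5 (rotate_left(1, 3, k=2)): [6, 1, 3, 2, 7, 5, 0, 4]
After 6 (reverse(6, 7)): [6, 1, 3, 2, 7, 5, 4, 0]
After 7 (swap(5, 3)): [6, 1, 3, 5, 7, 2, 4, 0]
After 8 (swap(4, 1)): [6, 7, 3, 5, 1, 2, 4, 0]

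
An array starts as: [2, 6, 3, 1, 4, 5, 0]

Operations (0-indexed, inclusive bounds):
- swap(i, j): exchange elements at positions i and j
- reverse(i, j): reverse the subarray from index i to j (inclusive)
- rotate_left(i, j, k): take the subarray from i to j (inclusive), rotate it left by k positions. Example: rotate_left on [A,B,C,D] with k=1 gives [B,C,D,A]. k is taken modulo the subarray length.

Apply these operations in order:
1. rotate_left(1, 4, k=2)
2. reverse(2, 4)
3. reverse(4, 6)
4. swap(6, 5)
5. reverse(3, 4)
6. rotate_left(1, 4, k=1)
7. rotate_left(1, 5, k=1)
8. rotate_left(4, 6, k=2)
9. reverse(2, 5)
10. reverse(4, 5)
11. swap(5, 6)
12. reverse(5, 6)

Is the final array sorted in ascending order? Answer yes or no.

After 1 (rotate_left(1, 4, k=2)): [2, 1, 4, 6, 3, 5, 0]
After 2 (reverse(2, 4)): [2, 1, 3, 6, 4, 5, 0]
After 3 (reverse(4, 6)): [2, 1, 3, 6, 0, 5, 4]
After 4 (swap(6, 5)): [2, 1, 3, 6, 0, 4, 5]
After 5 (reverse(3, 4)): [2, 1, 3, 0, 6, 4, 5]
After 6 (rotate_left(1, 4, k=1)): [2, 3, 0, 6, 1, 4, 5]
After 7 (rotate_left(1, 5, k=1)): [2, 0, 6, 1, 4, 3, 5]
After 8 (rotate_left(4, 6, k=2)): [2, 0, 6, 1, 5, 4, 3]
After 9 (reverse(2, 5)): [2, 0, 4, 5, 1, 6, 3]
After 10 (reverse(4, 5)): [2, 0, 4, 5, 6, 1, 3]
After 11 (swap(5, 6)): [2, 0, 4, 5, 6, 3, 1]
After 12 (reverse(5, 6)): [2, 0, 4, 5, 6, 1, 3]

Answer: no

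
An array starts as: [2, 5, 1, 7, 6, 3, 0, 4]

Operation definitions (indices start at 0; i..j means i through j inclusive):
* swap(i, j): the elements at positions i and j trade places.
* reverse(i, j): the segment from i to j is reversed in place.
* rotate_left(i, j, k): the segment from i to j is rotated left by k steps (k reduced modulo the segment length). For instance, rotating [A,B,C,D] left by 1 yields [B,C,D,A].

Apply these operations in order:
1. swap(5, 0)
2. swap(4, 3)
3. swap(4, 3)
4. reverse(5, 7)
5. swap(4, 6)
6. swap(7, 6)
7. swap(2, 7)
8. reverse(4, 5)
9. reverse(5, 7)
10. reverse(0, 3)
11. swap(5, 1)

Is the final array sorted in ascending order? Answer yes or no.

Answer: no

Derivation:
After 1 (swap(5, 0)): [3, 5, 1, 7, 6, 2, 0, 4]
After 2 (swap(4, 3)): [3, 5, 1, 6, 7, 2, 0, 4]
After 3 (swap(4, 3)): [3, 5, 1, 7, 6, 2, 0, 4]
After 4 (reverse(5, 7)): [3, 5, 1, 7, 6, 4, 0, 2]
After 5 (swap(4, 6)): [3, 5, 1, 7, 0, 4, 6, 2]
After 6 (swap(7, 6)): [3, 5, 1, 7, 0, 4, 2, 6]
After 7 (swap(2, 7)): [3, 5, 6, 7, 0, 4, 2, 1]
After 8 (reverse(4, 5)): [3, 5, 6, 7, 4, 0, 2, 1]
After 9 (reverse(5, 7)): [3, 5, 6, 7, 4, 1, 2, 0]
After 10 (reverse(0, 3)): [7, 6, 5, 3, 4, 1, 2, 0]
After 11 (swap(5, 1)): [7, 1, 5, 3, 4, 6, 2, 0]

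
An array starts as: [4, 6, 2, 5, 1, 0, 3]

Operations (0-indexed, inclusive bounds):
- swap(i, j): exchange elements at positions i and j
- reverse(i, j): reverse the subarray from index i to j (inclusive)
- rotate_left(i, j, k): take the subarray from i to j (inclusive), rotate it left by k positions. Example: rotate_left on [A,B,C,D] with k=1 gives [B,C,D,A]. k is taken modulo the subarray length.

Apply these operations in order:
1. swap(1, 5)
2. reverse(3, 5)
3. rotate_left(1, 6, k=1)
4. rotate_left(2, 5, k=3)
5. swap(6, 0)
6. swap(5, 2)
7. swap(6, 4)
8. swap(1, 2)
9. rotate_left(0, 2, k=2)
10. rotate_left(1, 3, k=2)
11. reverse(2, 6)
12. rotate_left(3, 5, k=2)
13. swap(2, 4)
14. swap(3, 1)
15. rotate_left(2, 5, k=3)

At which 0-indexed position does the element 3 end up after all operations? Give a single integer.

Answer: 3

Derivation:
After 1 (swap(1, 5)): [4, 0, 2, 5, 1, 6, 3]
After 2 (reverse(3, 5)): [4, 0, 2, 6, 1, 5, 3]
After 3 (rotate_left(1, 6, k=1)): [4, 2, 6, 1, 5, 3, 0]
After 4 (rotate_left(2, 5, k=3)): [4, 2, 3, 6, 1, 5, 0]
After 5 (swap(6, 0)): [0, 2, 3, 6, 1, 5, 4]
After 6 (swap(5, 2)): [0, 2, 5, 6, 1, 3, 4]
After 7 (swap(6, 4)): [0, 2, 5, 6, 4, 3, 1]
After 8 (swap(1, 2)): [0, 5, 2, 6, 4, 3, 1]
After 9 (rotate_left(0, 2, k=2)): [2, 0, 5, 6, 4, 3, 1]
After 10 (rotate_left(1, 3, k=2)): [2, 6, 0, 5, 4, 3, 1]
After 11 (reverse(2, 6)): [2, 6, 1, 3, 4, 5, 0]
After 12 (rotate_left(3, 5, k=2)): [2, 6, 1, 5, 3, 4, 0]
After 13 (swap(2, 4)): [2, 6, 3, 5, 1, 4, 0]
After 14 (swap(3, 1)): [2, 5, 3, 6, 1, 4, 0]
After 15 (rotate_left(2, 5, k=3)): [2, 5, 4, 3, 6, 1, 0]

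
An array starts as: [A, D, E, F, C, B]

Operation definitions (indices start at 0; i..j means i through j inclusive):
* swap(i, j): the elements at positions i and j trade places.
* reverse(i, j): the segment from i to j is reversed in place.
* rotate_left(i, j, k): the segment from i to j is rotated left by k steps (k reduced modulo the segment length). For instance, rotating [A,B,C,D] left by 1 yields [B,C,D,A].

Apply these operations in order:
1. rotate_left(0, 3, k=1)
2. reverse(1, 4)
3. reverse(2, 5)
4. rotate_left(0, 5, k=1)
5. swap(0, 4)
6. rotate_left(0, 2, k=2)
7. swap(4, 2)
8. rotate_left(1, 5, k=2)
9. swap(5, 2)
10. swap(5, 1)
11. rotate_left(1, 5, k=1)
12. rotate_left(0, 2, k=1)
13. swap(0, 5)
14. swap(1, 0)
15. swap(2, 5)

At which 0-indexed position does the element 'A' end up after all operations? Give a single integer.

Answer: 3

Derivation:
After 1 (rotate_left(0, 3, k=1)): [D, E, F, A, C, B]
After 2 (reverse(1, 4)): [D, C, A, F, E, B]
After 3 (reverse(2, 5)): [D, C, B, E, F, A]
After 4 (rotate_left(0, 5, k=1)): [C, B, E, F, A, D]
After 5 (swap(0, 4)): [A, B, E, F, C, D]
After 6 (rotate_left(0, 2, k=2)): [E, A, B, F, C, D]
After 7 (swap(4, 2)): [E, A, C, F, B, D]
After 8 (rotate_left(1, 5, k=2)): [E, F, B, D, A, C]
After 9 (swap(5, 2)): [E, F, C, D, A, B]
After 10 (swap(5, 1)): [E, B, C, D, A, F]
After 11 (rotate_left(1, 5, k=1)): [E, C, D, A, F, B]
After 12 (rotate_left(0, 2, k=1)): [C, D, E, A, F, B]
After 13 (swap(0, 5)): [B, D, E, A, F, C]
After 14 (swap(1, 0)): [D, B, E, A, F, C]
After 15 (swap(2, 5)): [D, B, C, A, F, E]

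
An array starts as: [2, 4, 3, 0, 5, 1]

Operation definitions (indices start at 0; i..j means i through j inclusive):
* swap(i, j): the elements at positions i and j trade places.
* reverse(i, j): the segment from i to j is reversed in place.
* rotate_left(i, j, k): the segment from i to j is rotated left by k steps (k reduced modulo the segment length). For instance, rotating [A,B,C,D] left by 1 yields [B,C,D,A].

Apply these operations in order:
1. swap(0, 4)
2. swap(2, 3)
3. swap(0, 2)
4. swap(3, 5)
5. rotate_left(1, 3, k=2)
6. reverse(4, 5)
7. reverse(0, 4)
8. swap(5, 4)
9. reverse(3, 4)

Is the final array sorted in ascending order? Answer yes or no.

After 1 (swap(0, 4)): [5, 4, 3, 0, 2, 1]
After 2 (swap(2, 3)): [5, 4, 0, 3, 2, 1]
After 3 (swap(0, 2)): [0, 4, 5, 3, 2, 1]
After 4 (swap(3, 5)): [0, 4, 5, 1, 2, 3]
After 5 (rotate_left(1, 3, k=2)): [0, 1, 4, 5, 2, 3]
After 6 (reverse(4, 5)): [0, 1, 4, 5, 3, 2]
After 7 (reverse(0, 4)): [3, 5, 4, 1, 0, 2]
After 8 (swap(5, 4)): [3, 5, 4, 1, 2, 0]
After 9 (reverse(3, 4)): [3, 5, 4, 2, 1, 0]

Answer: no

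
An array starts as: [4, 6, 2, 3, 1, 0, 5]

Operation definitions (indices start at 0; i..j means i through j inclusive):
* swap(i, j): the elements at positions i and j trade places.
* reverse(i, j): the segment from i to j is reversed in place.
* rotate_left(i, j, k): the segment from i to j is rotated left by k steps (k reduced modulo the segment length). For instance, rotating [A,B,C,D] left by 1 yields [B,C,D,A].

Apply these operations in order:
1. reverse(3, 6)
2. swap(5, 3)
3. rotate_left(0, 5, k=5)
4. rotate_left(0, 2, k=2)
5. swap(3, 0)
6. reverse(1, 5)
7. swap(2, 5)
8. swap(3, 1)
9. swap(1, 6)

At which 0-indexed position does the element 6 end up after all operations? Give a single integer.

After 1 (reverse(3, 6)): [4, 6, 2, 5, 0, 1, 3]
After 2 (swap(5, 3)): [4, 6, 2, 1, 0, 5, 3]
After 3 (rotate_left(0, 5, k=5)): [5, 4, 6, 2, 1, 0, 3]
After 4 (rotate_left(0, 2, k=2)): [6, 5, 4, 2, 1, 0, 3]
After 5 (swap(3, 0)): [2, 5, 4, 6, 1, 0, 3]
After 6 (reverse(1, 5)): [2, 0, 1, 6, 4, 5, 3]
After 7 (swap(2, 5)): [2, 0, 5, 6, 4, 1, 3]
After 8 (swap(3, 1)): [2, 6, 5, 0, 4, 1, 3]
After 9 (swap(1, 6)): [2, 3, 5, 0, 4, 1, 6]

Answer: 6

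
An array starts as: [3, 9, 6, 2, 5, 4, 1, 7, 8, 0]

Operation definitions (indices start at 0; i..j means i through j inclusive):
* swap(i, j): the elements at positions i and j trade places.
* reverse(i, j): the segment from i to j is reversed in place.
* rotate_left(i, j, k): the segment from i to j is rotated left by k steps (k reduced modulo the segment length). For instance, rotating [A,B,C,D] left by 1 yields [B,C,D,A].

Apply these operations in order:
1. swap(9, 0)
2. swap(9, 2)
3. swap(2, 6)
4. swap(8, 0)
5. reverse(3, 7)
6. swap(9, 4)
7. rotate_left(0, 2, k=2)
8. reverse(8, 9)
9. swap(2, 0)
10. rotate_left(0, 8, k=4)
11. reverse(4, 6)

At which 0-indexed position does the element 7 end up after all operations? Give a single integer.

Answer: 8

Derivation:
After 1 (swap(9, 0)): [0, 9, 6, 2, 5, 4, 1, 7, 8, 3]
After 2 (swap(9, 2)): [0, 9, 3, 2, 5, 4, 1, 7, 8, 6]
After 3 (swap(2, 6)): [0, 9, 1, 2, 5, 4, 3, 7, 8, 6]
After 4 (swap(8, 0)): [8, 9, 1, 2, 5, 4, 3, 7, 0, 6]
After 5 (reverse(3, 7)): [8, 9, 1, 7, 3, 4, 5, 2, 0, 6]
After 6 (swap(9, 4)): [8, 9, 1, 7, 6, 4, 5, 2, 0, 3]
After 7 (rotate_left(0, 2, k=2)): [1, 8, 9, 7, 6, 4, 5, 2, 0, 3]
After 8 (reverse(8, 9)): [1, 8, 9, 7, 6, 4, 5, 2, 3, 0]
After 9 (swap(2, 0)): [9, 8, 1, 7, 6, 4, 5, 2, 3, 0]
After 10 (rotate_left(0, 8, k=4)): [6, 4, 5, 2, 3, 9, 8, 1, 7, 0]
After 11 (reverse(4, 6)): [6, 4, 5, 2, 8, 9, 3, 1, 7, 0]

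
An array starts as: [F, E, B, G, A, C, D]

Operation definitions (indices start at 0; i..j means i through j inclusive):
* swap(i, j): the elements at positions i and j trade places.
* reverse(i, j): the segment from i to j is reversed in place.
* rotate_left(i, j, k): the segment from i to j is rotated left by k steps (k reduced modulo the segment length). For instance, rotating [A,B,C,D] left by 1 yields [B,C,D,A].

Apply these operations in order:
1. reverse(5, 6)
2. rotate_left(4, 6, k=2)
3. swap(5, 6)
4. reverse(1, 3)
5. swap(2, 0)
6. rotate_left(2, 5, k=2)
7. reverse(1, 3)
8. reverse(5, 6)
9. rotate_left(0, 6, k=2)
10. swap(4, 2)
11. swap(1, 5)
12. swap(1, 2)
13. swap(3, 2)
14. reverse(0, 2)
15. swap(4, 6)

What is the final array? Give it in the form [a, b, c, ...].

Answer: [A, E, C, B, D, G, F]

Derivation:
After 1 (reverse(5, 6)): [F, E, B, G, A, D, C]
After 2 (rotate_left(4, 6, k=2)): [F, E, B, G, C, A, D]
After 3 (swap(5, 6)): [F, E, B, G, C, D, A]
After 4 (reverse(1, 3)): [F, G, B, E, C, D, A]
After 5 (swap(2, 0)): [B, G, F, E, C, D, A]
After 6 (rotate_left(2, 5, k=2)): [B, G, C, D, F, E, A]
After 7 (reverse(1, 3)): [B, D, C, G, F, E, A]
After 8 (reverse(5, 6)): [B, D, C, G, F, A, E]
After 9 (rotate_left(0, 6, k=2)): [C, G, F, A, E, B, D]
After 10 (swap(4, 2)): [C, G, E, A, F, B, D]
After 11 (swap(1, 5)): [C, B, E, A, F, G, D]
After 12 (swap(1, 2)): [C, E, B, A, F, G, D]
After 13 (swap(3, 2)): [C, E, A, B, F, G, D]
After 14 (reverse(0, 2)): [A, E, C, B, F, G, D]
After 15 (swap(4, 6)): [A, E, C, B, D, G, F]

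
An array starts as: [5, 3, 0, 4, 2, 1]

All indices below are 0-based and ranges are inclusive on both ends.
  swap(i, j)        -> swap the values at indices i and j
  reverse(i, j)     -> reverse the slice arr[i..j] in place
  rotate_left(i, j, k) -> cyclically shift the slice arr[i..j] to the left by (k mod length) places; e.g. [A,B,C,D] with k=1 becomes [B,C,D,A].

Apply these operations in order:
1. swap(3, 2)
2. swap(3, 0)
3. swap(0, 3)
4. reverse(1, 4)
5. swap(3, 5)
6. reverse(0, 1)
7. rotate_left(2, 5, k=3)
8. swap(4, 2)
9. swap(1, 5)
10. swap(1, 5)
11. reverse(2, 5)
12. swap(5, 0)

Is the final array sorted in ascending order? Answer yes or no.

Answer: no

Derivation:
After 1 (swap(3, 2)): [5, 3, 4, 0, 2, 1]
After 2 (swap(3, 0)): [0, 3, 4, 5, 2, 1]
After 3 (swap(0, 3)): [5, 3, 4, 0, 2, 1]
After 4 (reverse(1, 4)): [5, 2, 0, 4, 3, 1]
After 5 (swap(3, 5)): [5, 2, 0, 1, 3, 4]
After 6 (reverse(0, 1)): [2, 5, 0, 1, 3, 4]
After 7 (rotate_left(2, 5, k=3)): [2, 5, 4, 0, 1, 3]
After 8 (swap(4, 2)): [2, 5, 1, 0, 4, 3]
After 9 (swap(1, 5)): [2, 3, 1, 0, 4, 5]
After 10 (swap(1, 5)): [2, 5, 1, 0, 4, 3]
After 11 (reverse(2, 5)): [2, 5, 3, 4, 0, 1]
After 12 (swap(5, 0)): [1, 5, 3, 4, 0, 2]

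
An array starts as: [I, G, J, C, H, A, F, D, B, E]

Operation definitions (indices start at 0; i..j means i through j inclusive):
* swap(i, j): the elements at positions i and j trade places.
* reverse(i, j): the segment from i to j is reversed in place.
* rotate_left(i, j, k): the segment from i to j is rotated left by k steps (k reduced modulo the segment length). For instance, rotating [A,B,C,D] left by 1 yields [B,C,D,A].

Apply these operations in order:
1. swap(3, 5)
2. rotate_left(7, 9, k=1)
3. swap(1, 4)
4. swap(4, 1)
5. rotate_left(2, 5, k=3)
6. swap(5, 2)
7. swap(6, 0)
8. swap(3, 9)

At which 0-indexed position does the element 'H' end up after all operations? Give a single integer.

After 1 (swap(3, 5)): [I, G, J, A, H, C, F, D, B, E]
After 2 (rotate_left(7, 9, k=1)): [I, G, J, A, H, C, F, B, E, D]
After 3 (swap(1, 4)): [I, H, J, A, G, C, F, B, E, D]
After 4 (swap(4, 1)): [I, G, J, A, H, C, F, B, E, D]
After 5 (rotate_left(2, 5, k=3)): [I, G, C, J, A, H, F, B, E, D]
After 6 (swap(5, 2)): [I, G, H, J, A, C, F, B, E, D]
After 7 (swap(6, 0)): [F, G, H, J, A, C, I, B, E, D]
After 8 (swap(3, 9)): [F, G, H, D, A, C, I, B, E, J]

Answer: 2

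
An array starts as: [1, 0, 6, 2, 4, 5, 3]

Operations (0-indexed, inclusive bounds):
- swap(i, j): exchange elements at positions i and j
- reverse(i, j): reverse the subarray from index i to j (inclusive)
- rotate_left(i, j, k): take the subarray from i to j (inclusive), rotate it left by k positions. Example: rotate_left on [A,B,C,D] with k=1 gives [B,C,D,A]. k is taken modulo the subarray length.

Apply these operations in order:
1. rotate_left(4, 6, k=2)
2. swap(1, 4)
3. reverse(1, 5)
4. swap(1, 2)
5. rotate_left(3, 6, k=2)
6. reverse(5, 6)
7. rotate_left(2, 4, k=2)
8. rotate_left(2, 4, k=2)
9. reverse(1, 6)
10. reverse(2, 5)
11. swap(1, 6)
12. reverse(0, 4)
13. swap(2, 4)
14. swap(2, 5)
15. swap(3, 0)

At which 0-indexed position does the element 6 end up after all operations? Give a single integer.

Answer: 2

Derivation:
After 1 (rotate_left(4, 6, k=2)): [1, 0, 6, 2, 3, 4, 5]
After 2 (swap(1, 4)): [1, 3, 6, 2, 0, 4, 5]
After 3 (reverse(1, 5)): [1, 4, 0, 2, 6, 3, 5]
After 4 (swap(1, 2)): [1, 0, 4, 2, 6, 3, 5]
After 5 (rotate_left(3, 6, k=2)): [1, 0, 4, 3, 5, 2, 6]
After 6 (reverse(5, 6)): [1, 0, 4, 3, 5, 6, 2]
After 7 (rotate_left(2, 4, k=2)): [1, 0, 5, 4, 3, 6, 2]
After 8 (rotate_left(2, 4, k=2)): [1, 0, 3, 5, 4, 6, 2]
After 9 (reverse(1, 6)): [1, 2, 6, 4, 5, 3, 0]
After 10 (reverse(2, 5)): [1, 2, 3, 5, 4, 6, 0]
After 11 (swap(1, 6)): [1, 0, 3, 5, 4, 6, 2]
After 12 (reverse(0, 4)): [4, 5, 3, 0, 1, 6, 2]
After 13 (swap(2, 4)): [4, 5, 1, 0, 3, 6, 2]
After 14 (swap(2, 5)): [4, 5, 6, 0, 3, 1, 2]
After 15 (swap(3, 0)): [0, 5, 6, 4, 3, 1, 2]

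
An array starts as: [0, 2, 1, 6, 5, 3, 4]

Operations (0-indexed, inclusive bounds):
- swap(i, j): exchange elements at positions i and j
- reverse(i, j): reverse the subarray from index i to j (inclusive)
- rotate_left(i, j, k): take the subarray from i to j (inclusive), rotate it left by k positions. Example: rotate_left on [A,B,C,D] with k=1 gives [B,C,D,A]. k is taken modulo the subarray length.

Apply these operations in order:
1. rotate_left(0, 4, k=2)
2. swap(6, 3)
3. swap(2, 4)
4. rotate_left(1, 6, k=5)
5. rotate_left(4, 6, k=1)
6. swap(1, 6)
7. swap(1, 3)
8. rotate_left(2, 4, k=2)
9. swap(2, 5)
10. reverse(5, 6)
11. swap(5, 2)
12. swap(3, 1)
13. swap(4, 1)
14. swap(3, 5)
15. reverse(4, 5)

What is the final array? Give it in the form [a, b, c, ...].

After 1 (rotate_left(0, 4, k=2)): [1, 6, 5, 0, 2, 3, 4]
After 2 (swap(6, 3)): [1, 6, 5, 4, 2, 3, 0]
After 3 (swap(2, 4)): [1, 6, 2, 4, 5, 3, 0]
After 4 (rotate_left(1, 6, k=5)): [1, 0, 6, 2, 4, 5, 3]
After 5 (rotate_left(4, 6, k=1)): [1, 0, 6, 2, 5, 3, 4]
After 6 (swap(1, 6)): [1, 4, 6, 2, 5, 3, 0]
After 7 (swap(1, 3)): [1, 2, 6, 4, 5, 3, 0]
After 8 (rotate_left(2, 4, k=2)): [1, 2, 5, 6, 4, 3, 0]
After 9 (swap(2, 5)): [1, 2, 3, 6, 4, 5, 0]
After 10 (reverse(5, 6)): [1, 2, 3, 6, 4, 0, 5]
After 11 (swap(5, 2)): [1, 2, 0, 6, 4, 3, 5]
After 12 (swap(3, 1)): [1, 6, 0, 2, 4, 3, 5]
After 13 (swap(4, 1)): [1, 4, 0, 2, 6, 3, 5]
After 14 (swap(3, 5)): [1, 4, 0, 3, 6, 2, 5]
After 15 (reverse(4, 5)): [1, 4, 0, 3, 2, 6, 5]

Answer: [1, 4, 0, 3, 2, 6, 5]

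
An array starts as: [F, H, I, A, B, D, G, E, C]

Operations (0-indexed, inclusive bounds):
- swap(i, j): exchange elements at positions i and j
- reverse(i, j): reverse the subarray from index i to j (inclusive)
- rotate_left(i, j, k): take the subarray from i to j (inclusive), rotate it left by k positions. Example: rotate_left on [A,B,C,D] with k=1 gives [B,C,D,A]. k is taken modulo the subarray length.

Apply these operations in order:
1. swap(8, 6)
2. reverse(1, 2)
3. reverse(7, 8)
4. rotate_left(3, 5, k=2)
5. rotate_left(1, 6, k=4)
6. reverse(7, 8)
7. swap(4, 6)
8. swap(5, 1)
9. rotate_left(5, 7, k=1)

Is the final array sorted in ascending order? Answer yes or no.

Answer: no

Derivation:
After 1 (swap(8, 6)): [F, H, I, A, B, D, C, E, G]
After 2 (reverse(1, 2)): [F, I, H, A, B, D, C, E, G]
After 3 (reverse(7, 8)): [F, I, H, A, B, D, C, G, E]
After 4 (rotate_left(3, 5, k=2)): [F, I, H, D, A, B, C, G, E]
After 5 (rotate_left(1, 6, k=4)): [F, B, C, I, H, D, A, G, E]
After 6 (reverse(7, 8)): [F, B, C, I, H, D, A, E, G]
After 7 (swap(4, 6)): [F, B, C, I, A, D, H, E, G]
After 8 (swap(5, 1)): [F, D, C, I, A, B, H, E, G]
After 9 (rotate_left(5, 7, k=1)): [F, D, C, I, A, H, E, B, G]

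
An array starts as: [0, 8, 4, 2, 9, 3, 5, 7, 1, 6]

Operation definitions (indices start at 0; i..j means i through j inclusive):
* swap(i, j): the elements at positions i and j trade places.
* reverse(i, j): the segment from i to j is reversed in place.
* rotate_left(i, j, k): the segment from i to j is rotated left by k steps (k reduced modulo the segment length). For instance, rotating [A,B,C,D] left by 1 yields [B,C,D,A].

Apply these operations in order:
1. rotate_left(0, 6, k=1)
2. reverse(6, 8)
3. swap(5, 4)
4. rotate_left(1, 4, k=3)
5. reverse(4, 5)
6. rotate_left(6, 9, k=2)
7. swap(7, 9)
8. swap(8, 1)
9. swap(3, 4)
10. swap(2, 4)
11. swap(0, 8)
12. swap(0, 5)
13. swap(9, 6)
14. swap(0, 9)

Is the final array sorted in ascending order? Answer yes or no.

After 1 (rotate_left(0, 6, k=1)): [8, 4, 2, 9, 3, 5, 0, 7, 1, 6]
After 2 (reverse(6, 8)): [8, 4, 2, 9, 3, 5, 1, 7, 0, 6]
After 3 (swap(5, 4)): [8, 4, 2, 9, 5, 3, 1, 7, 0, 6]
After 4 (rotate_left(1, 4, k=3)): [8, 5, 4, 2, 9, 3, 1, 7, 0, 6]
After 5 (reverse(4, 5)): [8, 5, 4, 2, 3, 9, 1, 7, 0, 6]
After 6 (rotate_left(6, 9, k=2)): [8, 5, 4, 2, 3, 9, 0, 6, 1, 7]
After 7 (swap(7, 9)): [8, 5, 4, 2, 3, 9, 0, 7, 1, 6]
After 8 (swap(8, 1)): [8, 1, 4, 2, 3, 9, 0, 7, 5, 6]
After 9 (swap(3, 4)): [8, 1, 4, 3, 2, 9, 0, 7, 5, 6]
After 10 (swap(2, 4)): [8, 1, 2, 3, 4, 9, 0, 7, 5, 6]
After 11 (swap(0, 8)): [5, 1, 2, 3, 4, 9, 0, 7, 8, 6]
After 12 (swap(0, 5)): [9, 1, 2, 3, 4, 5, 0, 7, 8, 6]
After 13 (swap(9, 6)): [9, 1, 2, 3, 4, 5, 6, 7, 8, 0]
After 14 (swap(0, 9)): [0, 1, 2, 3, 4, 5, 6, 7, 8, 9]

Answer: yes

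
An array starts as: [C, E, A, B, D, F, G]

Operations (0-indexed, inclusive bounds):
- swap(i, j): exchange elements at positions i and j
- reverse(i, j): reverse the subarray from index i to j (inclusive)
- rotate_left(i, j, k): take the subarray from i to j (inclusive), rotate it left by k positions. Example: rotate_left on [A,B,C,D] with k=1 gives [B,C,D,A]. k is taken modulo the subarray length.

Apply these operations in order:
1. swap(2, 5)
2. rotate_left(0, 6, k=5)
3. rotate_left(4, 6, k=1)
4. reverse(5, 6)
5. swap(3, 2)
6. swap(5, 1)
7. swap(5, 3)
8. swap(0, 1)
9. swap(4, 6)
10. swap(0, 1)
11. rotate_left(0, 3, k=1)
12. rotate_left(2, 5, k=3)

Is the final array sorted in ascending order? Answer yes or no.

Answer: no

Derivation:
After 1 (swap(2, 5)): [C, E, F, B, D, A, G]
After 2 (rotate_left(0, 6, k=5)): [A, G, C, E, F, B, D]
After 3 (rotate_left(4, 6, k=1)): [A, G, C, E, B, D, F]
After 4 (reverse(5, 6)): [A, G, C, E, B, F, D]
After 5 (swap(3, 2)): [A, G, E, C, B, F, D]
After 6 (swap(5, 1)): [A, F, E, C, B, G, D]
After 7 (swap(5, 3)): [A, F, E, G, B, C, D]
After 8 (swap(0, 1)): [F, A, E, G, B, C, D]
After 9 (swap(4, 6)): [F, A, E, G, D, C, B]
After 10 (swap(0, 1)): [A, F, E, G, D, C, B]
After 11 (rotate_left(0, 3, k=1)): [F, E, G, A, D, C, B]
After 12 (rotate_left(2, 5, k=3)): [F, E, C, G, A, D, B]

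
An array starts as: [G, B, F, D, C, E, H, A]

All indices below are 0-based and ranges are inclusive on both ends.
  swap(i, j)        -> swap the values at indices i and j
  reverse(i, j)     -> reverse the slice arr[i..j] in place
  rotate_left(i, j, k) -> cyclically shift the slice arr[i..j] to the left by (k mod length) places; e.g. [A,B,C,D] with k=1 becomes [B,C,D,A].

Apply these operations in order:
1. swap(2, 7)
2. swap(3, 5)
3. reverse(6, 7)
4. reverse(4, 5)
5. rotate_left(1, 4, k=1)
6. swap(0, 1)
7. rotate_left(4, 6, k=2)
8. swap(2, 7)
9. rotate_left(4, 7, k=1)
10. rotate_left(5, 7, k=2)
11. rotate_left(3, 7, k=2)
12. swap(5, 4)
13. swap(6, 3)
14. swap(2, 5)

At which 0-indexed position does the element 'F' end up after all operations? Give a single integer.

After 1 (swap(2, 7)): [G, B, A, D, C, E, H, F]
After 2 (swap(3, 5)): [G, B, A, E, C, D, H, F]
After 3 (reverse(6, 7)): [G, B, A, E, C, D, F, H]
After 4 (reverse(4, 5)): [G, B, A, E, D, C, F, H]
After 5 (rotate_left(1, 4, k=1)): [G, A, E, D, B, C, F, H]
After 6 (swap(0, 1)): [A, G, E, D, B, C, F, H]
After 7 (rotate_left(4, 6, k=2)): [A, G, E, D, F, B, C, H]
After 8 (swap(2, 7)): [A, G, H, D, F, B, C, E]
After 9 (rotate_left(4, 7, k=1)): [A, G, H, D, B, C, E, F]
After 10 (rotate_left(5, 7, k=2)): [A, G, H, D, B, F, C, E]
After 11 (rotate_left(3, 7, k=2)): [A, G, H, F, C, E, D, B]
After 12 (swap(5, 4)): [A, G, H, F, E, C, D, B]
After 13 (swap(6, 3)): [A, G, H, D, E, C, F, B]
After 14 (swap(2, 5)): [A, G, C, D, E, H, F, B]

Answer: 6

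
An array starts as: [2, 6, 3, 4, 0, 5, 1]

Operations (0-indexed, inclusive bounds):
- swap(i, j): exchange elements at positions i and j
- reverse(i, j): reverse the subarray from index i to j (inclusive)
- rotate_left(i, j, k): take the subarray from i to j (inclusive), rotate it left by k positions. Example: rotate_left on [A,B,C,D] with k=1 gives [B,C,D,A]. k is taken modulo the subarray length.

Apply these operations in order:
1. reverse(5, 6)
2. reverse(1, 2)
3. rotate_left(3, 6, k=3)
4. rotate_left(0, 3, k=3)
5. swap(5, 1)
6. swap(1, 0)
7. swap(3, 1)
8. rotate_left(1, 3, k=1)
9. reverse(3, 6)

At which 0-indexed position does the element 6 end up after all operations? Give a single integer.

Answer: 6

Derivation:
After 1 (reverse(5, 6)): [2, 6, 3, 4, 0, 1, 5]
After 2 (reverse(1, 2)): [2, 3, 6, 4, 0, 1, 5]
After 3 (rotate_left(3, 6, k=3)): [2, 3, 6, 5, 4, 0, 1]
After 4 (rotate_left(0, 3, k=3)): [5, 2, 3, 6, 4, 0, 1]
After 5 (swap(5, 1)): [5, 0, 3, 6, 4, 2, 1]
After 6 (swap(1, 0)): [0, 5, 3, 6, 4, 2, 1]
After 7 (swap(3, 1)): [0, 6, 3, 5, 4, 2, 1]
After 8 (rotate_left(1, 3, k=1)): [0, 3, 5, 6, 4, 2, 1]
After 9 (reverse(3, 6)): [0, 3, 5, 1, 2, 4, 6]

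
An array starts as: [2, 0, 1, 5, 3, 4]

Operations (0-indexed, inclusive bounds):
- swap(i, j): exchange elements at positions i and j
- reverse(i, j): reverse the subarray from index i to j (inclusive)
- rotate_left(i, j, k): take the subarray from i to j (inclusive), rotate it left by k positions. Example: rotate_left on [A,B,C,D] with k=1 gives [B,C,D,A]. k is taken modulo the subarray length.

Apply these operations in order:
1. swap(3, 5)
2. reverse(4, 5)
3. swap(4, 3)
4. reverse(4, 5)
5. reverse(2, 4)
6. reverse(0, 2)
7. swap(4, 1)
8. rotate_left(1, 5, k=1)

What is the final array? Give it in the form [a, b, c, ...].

Answer: [3, 2, 5, 0, 4, 1]

Derivation:
After 1 (swap(3, 5)): [2, 0, 1, 4, 3, 5]
After 2 (reverse(4, 5)): [2, 0, 1, 4, 5, 3]
After 3 (swap(4, 3)): [2, 0, 1, 5, 4, 3]
After 4 (reverse(4, 5)): [2, 0, 1, 5, 3, 4]
After 5 (reverse(2, 4)): [2, 0, 3, 5, 1, 4]
After 6 (reverse(0, 2)): [3, 0, 2, 5, 1, 4]
After 7 (swap(4, 1)): [3, 1, 2, 5, 0, 4]
After 8 (rotate_left(1, 5, k=1)): [3, 2, 5, 0, 4, 1]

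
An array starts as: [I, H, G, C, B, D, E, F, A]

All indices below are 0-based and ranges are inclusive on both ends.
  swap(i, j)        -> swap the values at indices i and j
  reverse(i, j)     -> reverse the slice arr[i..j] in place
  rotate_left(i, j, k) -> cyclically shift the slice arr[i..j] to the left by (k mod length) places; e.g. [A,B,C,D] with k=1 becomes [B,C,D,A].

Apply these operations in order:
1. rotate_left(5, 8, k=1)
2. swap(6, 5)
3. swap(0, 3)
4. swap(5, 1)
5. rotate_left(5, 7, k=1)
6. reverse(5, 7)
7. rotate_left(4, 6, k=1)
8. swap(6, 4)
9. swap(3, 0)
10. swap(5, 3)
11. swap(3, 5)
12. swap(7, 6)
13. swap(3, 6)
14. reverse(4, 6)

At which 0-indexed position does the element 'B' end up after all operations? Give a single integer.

After 1 (rotate_left(5, 8, k=1)): [I, H, G, C, B, E, F, A, D]
After 2 (swap(6, 5)): [I, H, G, C, B, F, E, A, D]
After 3 (swap(0, 3)): [C, H, G, I, B, F, E, A, D]
After 4 (swap(5, 1)): [C, F, G, I, B, H, E, A, D]
After 5 (rotate_left(5, 7, k=1)): [C, F, G, I, B, E, A, H, D]
After 6 (reverse(5, 7)): [C, F, G, I, B, H, A, E, D]
After 7 (rotate_left(4, 6, k=1)): [C, F, G, I, H, A, B, E, D]
After 8 (swap(6, 4)): [C, F, G, I, B, A, H, E, D]
After 9 (swap(3, 0)): [I, F, G, C, B, A, H, E, D]
After 10 (swap(5, 3)): [I, F, G, A, B, C, H, E, D]
After 11 (swap(3, 5)): [I, F, G, C, B, A, H, E, D]
After 12 (swap(7, 6)): [I, F, G, C, B, A, E, H, D]
After 13 (swap(3, 6)): [I, F, G, E, B, A, C, H, D]
After 14 (reverse(4, 6)): [I, F, G, E, C, A, B, H, D]

Answer: 6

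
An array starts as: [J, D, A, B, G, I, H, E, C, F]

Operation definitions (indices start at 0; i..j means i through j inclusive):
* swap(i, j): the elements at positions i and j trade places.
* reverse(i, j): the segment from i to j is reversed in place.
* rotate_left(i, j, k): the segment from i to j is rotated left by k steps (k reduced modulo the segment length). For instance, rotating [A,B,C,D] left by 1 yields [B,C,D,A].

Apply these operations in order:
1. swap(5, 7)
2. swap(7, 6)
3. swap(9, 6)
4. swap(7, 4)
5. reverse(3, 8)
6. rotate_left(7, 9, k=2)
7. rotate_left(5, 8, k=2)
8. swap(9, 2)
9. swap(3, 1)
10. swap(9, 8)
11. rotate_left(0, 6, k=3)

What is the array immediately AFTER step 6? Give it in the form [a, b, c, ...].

Answer: [J, D, A, C, G, F, E, I, H, B]

Derivation:
After 1 (swap(5, 7)): [J, D, A, B, G, E, H, I, C, F]
After 2 (swap(7, 6)): [J, D, A, B, G, E, I, H, C, F]
After 3 (swap(9, 6)): [J, D, A, B, G, E, F, H, C, I]
After 4 (swap(7, 4)): [J, D, A, B, H, E, F, G, C, I]
After 5 (reverse(3, 8)): [J, D, A, C, G, F, E, H, B, I]
After 6 (rotate_left(7, 9, k=2)): [J, D, A, C, G, F, E, I, H, B]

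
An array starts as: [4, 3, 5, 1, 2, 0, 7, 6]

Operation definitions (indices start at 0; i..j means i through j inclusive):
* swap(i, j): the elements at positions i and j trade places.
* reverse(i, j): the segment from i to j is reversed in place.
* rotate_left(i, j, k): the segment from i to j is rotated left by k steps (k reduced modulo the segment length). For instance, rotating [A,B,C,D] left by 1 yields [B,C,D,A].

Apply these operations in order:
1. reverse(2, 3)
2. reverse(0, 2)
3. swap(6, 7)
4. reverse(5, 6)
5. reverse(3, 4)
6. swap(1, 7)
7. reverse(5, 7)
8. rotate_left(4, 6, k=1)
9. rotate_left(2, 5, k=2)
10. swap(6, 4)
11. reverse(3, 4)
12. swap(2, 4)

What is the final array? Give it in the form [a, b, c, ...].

After 1 (reverse(2, 3)): [4, 3, 1, 5, 2, 0, 7, 6]
After 2 (reverse(0, 2)): [1, 3, 4, 5, 2, 0, 7, 6]
After 3 (swap(6, 7)): [1, 3, 4, 5, 2, 0, 6, 7]
After 4 (reverse(5, 6)): [1, 3, 4, 5, 2, 6, 0, 7]
After 5 (reverse(3, 4)): [1, 3, 4, 2, 5, 6, 0, 7]
After 6 (swap(1, 7)): [1, 7, 4, 2, 5, 6, 0, 3]
After 7 (reverse(5, 7)): [1, 7, 4, 2, 5, 3, 0, 6]
After 8 (rotate_left(4, 6, k=1)): [1, 7, 4, 2, 3, 0, 5, 6]
After 9 (rotate_left(2, 5, k=2)): [1, 7, 3, 0, 4, 2, 5, 6]
After 10 (swap(6, 4)): [1, 7, 3, 0, 5, 2, 4, 6]
After 11 (reverse(3, 4)): [1, 7, 3, 5, 0, 2, 4, 6]
After 12 (swap(2, 4)): [1, 7, 0, 5, 3, 2, 4, 6]

Answer: [1, 7, 0, 5, 3, 2, 4, 6]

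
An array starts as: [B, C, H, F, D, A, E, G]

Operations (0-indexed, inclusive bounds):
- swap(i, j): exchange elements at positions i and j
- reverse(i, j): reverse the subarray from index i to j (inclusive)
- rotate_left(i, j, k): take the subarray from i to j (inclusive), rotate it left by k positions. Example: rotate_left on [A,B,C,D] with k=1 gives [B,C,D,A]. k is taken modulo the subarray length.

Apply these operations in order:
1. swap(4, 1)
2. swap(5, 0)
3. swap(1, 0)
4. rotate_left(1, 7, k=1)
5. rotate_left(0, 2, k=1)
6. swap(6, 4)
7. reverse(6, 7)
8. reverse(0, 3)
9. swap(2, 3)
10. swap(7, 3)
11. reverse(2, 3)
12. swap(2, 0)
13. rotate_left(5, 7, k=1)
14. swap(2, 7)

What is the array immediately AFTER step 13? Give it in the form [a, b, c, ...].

After 1 (swap(4, 1)): [B, D, H, F, C, A, E, G]
After 2 (swap(5, 0)): [A, D, H, F, C, B, E, G]
After 3 (swap(1, 0)): [D, A, H, F, C, B, E, G]
After 4 (rotate_left(1, 7, k=1)): [D, H, F, C, B, E, G, A]
After 5 (rotate_left(0, 2, k=1)): [H, F, D, C, B, E, G, A]
After 6 (swap(6, 4)): [H, F, D, C, G, E, B, A]
After 7 (reverse(6, 7)): [H, F, D, C, G, E, A, B]
After 8 (reverse(0, 3)): [C, D, F, H, G, E, A, B]
After 9 (swap(2, 3)): [C, D, H, F, G, E, A, B]
After 10 (swap(7, 3)): [C, D, H, B, G, E, A, F]
After 11 (reverse(2, 3)): [C, D, B, H, G, E, A, F]
After 12 (swap(2, 0)): [B, D, C, H, G, E, A, F]
After 13 (rotate_left(5, 7, k=1)): [B, D, C, H, G, A, F, E]

Answer: [B, D, C, H, G, A, F, E]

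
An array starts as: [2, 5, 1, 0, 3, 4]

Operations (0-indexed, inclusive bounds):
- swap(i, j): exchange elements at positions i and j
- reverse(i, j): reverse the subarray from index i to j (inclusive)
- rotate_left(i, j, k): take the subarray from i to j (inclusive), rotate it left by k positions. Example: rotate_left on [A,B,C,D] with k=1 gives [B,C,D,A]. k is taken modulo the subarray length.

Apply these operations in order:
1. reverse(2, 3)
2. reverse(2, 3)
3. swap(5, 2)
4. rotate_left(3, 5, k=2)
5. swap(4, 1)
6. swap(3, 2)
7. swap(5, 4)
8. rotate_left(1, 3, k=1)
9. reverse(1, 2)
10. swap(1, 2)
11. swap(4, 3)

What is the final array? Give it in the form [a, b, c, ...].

Answer: [2, 1, 4, 3, 0, 5]

Derivation:
After 1 (reverse(2, 3)): [2, 5, 0, 1, 3, 4]
After 2 (reverse(2, 3)): [2, 5, 1, 0, 3, 4]
After 3 (swap(5, 2)): [2, 5, 4, 0, 3, 1]
After 4 (rotate_left(3, 5, k=2)): [2, 5, 4, 1, 0, 3]
After 5 (swap(4, 1)): [2, 0, 4, 1, 5, 3]
After 6 (swap(3, 2)): [2, 0, 1, 4, 5, 3]
After 7 (swap(5, 4)): [2, 0, 1, 4, 3, 5]
After 8 (rotate_left(1, 3, k=1)): [2, 1, 4, 0, 3, 5]
After 9 (reverse(1, 2)): [2, 4, 1, 0, 3, 5]
After 10 (swap(1, 2)): [2, 1, 4, 0, 3, 5]
After 11 (swap(4, 3)): [2, 1, 4, 3, 0, 5]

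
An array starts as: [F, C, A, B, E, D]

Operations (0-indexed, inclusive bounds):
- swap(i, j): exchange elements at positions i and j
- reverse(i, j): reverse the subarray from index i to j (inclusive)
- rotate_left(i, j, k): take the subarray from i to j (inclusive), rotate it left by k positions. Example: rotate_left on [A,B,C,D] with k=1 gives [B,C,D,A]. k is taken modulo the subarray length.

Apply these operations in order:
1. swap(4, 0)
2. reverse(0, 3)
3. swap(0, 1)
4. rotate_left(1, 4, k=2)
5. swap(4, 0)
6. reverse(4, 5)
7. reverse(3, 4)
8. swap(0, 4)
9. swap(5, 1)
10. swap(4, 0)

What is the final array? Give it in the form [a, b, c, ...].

Answer: [C, A, F, D, B, E]

Derivation:
After 1 (swap(4, 0)): [E, C, A, B, F, D]
After 2 (reverse(0, 3)): [B, A, C, E, F, D]
After 3 (swap(0, 1)): [A, B, C, E, F, D]
After 4 (rotate_left(1, 4, k=2)): [A, E, F, B, C, D]
After 5 (swap(4, 0)): [C, E, F, B, A, D]
After 6 (reverse(4, 5)): [C, E, F, B, D, A]
After 7 (reverse(3, 4)): [C, E, F, D, B, A]
After 8 (swap(0, 4)): [B, E, F, D, C, A]
After 9 (swap(5, 1)): [B, A, F, D, C, E]
After 10 (swap(4, 0)): [C, A, F, D, B, E]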